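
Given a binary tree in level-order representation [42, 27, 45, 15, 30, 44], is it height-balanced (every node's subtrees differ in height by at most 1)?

Tree (level-order array): [42, 27, 45, 15, 30, 44]
Definition: a tree is height-balanced if, at every node, |h(left) - h(right)| <= 1 (empty subtree has height -1).
Bottom-up per-node check:
  node 15: h_left=-1, h_right=-1, diff=0 [OK], height=0
  node 30: h_left=-1, h_right=-1, diff=0 [OK], height=0
  node 27: h_left=0, h_right=0, diff=0 [OK], height=1
  node 44: h_left=-1, h_right=-1, diff=0 [OK], height=0
  node 45: h_left=0, h_right=-1, diff=1 [OK], height=1
  node 42: h_left=1, h_right=1, diff=0 [OK], height=2
All nodes satisfy the balance condition.
Result: Balanced


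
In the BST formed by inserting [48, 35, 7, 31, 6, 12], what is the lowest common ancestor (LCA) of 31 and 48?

Tree insertion order: [48, 35, 7, 31, 6, 12]
Tree (level-order array): [48, 35, None, 7, None, 6, 31, None, None, 12]
In a BST, the LCA of p=31, q=48 is the first node v on the
root-to-leaf path with p <= v <= q (go left if both < v, right if both > v).
Walk from root:
  at 48: 31 <= 48 <= 48, this is the LCA
LCA = 48


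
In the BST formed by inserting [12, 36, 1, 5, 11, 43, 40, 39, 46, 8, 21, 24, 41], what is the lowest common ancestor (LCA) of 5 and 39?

Tree insertion order: [12, 36, 1, 5, 11, 43, 40, 39, 46, 8, 21, 24, 41]
Tree (level-order array): [12, 1, 36, None, 5, 21, 43, None, 11, None, 24, 40, 46, 8, None, None, None, 39, 41]
In a BST, the LCA of p=5, q=39 is the first node v on the
root-to-leaf path with p <= v <= q (go left if both < v, right if both > v).
Walk from root:
  at 12: 5 <= 12 <= 39, this is the LCA
LCA = 12


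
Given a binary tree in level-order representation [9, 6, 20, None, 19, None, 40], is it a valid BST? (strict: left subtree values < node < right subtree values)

Level-order array: [9, 6, 20, None, 19, None, 40]
Validate using subtree bounds (lo, hi): at each node, require lo < value < hi,
then recurse left with hi=value and right with lo=value.
Preorder trace (stopping at first violation):
  at node 9 with bounds (-inf, +inf): OK
  at node 6 with bounds (-inf, 9): OK
  at node 19 with bounds (6, 9): VIOLATION
Node 19 violates its bound: not (6 < 19 < 9).
Result: Not a valid BST


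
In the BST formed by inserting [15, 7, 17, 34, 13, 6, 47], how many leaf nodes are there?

Tree built from: [15, 7, 17, 34, 13, 6, 47]
Tree (level-order array): [15, 7, 17, 6, 13, None, 34, None, None, None, None, None, 47]
Rule: A leaf has 0 children.
Per-node child counts:
  node 15: 2 child(ren)
  node 7: 2 child(ren)
  node 6: 0 child(ren)
  node 13: 0 child(ren)
  node 17: 1 child(ren)
  node 34: 1 child(ren)
  node 47: 0 child(ren)
Matching nodes: [6, 13, 47]
Count of leaf nodes: 3


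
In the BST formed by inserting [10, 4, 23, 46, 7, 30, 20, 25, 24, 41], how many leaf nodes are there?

Tree built from: [10, 4, 23, 46, 7, 30, 20, 25, 24, 41]
Tree (level-order array): [10, 4, 23, None, 7, 20, 46, None, None, None, None, 30, None, 25, 41, 24]
Rule: A leaf has 0 children.
Per-node child counts:
  node 10: 2 child(ren)
  node 4: 1 child(ren)
  node 7: 0 child(ren)
  node 23: 2 child(ren)
  node 20: 0 child(ren)
  node 46: 1 child(ren)
  node 30: 2 child(ren)
  node 25: 1 child(ren)
  node 24: 0 child(ren)
  node 41: 0 child(ren)
Matching nodes: [7, 20, 24, 41]
Count of leaf nodes: 4


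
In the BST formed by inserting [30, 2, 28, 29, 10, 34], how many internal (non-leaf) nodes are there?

Tree built from: [30, 2, 28, 29, 10, 34]
Tree (level-order array): [30, 2, 34, None, 28, None, None, 10, 29]
Rule: An internal node has at least one child.
Per-node child counts:
  node 30: 2 child(ren)
  node 2: 1 child(ren)
  node 28: 2 child(ren)
  node 10: 0 child(ren)
  node 29: 0 child(ren)
  node 34: 0 child(ren)
Matching nodes: [30, 2, 28]
Count of internal (non-leaf) nodes: 3


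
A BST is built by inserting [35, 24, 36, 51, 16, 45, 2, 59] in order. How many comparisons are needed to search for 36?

Search path for 36: 35 -> 36
Found: True
Comparisons: 2


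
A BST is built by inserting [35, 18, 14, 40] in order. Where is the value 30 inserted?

Starting tree (level order): [35, 18, 40, 14]
Insertion path: 35 -> 18
Result: insert 30 as right child of 18
Final tree (level order): [35, 18, 40, 14, 30]


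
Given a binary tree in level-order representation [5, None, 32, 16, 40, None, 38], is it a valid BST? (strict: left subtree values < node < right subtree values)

Level-order array: [5, None, 32, 16, 40, None, 38]
Validate using subtree bounds (lo, hi): at each node, require lo < value < hi,
then recurse left with hi=value and right with lo=value.
Preorder trace (stopping at first violation):
  at node 5 with bounds (-inf, +inf): OK
  at node 32 with bounds (5, +inf): OK
  at node 16 with bounds (5, 32): OK
  at node 38 with bounds (16, 32): VIOLATION
Node 38 violates its bound: not (16 < 38 < 32).
Result: Not a valid BST


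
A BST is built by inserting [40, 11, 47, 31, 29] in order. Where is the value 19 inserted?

Starting tree (level order): [40, 11, 47, None, 31, None, None, 29]
Insertion path: 40 -> 11 -> 31 -> 29
Result: insert 19 as left child of 29
Final tree (level order): [40, 11, 47, None, 31, None, None, 29, None, 19]


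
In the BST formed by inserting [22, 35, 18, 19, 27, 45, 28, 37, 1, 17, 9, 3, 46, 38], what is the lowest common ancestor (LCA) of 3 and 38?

Tree insertion order: [22, 35, 18, 19, 27, 45, 28, 37, 1, 17, 9, 3, 46, 38]
Tree (level-order array): [22, 18, 35, 1, 19, 27, 45, None, 17, None, None, None, 28, 37, 46, 9, None, None, None, None, 38, None, None, 3]
In a BST, the LCA of p=3, q=38 is the first node v on the
root-to-leaf path with p <= v <= q (go left if both < v, right if both > v).
Walk from root:
  at 22: 3 <= 22 <= 38, this is the LCA
LCA = 22


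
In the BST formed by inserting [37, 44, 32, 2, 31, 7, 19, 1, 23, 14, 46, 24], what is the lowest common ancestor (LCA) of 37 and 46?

Tree insertion order: [37, 44, 32, 2, 31, 7, 19, 1, 23, 14, 46, 24]
Tree (level-order array): [37, 32, 44, 2, None, None, 46, 1, 31, None, None, None, None, 7, None, None, 19, 14, 23, None, None, None, 24]
In a BST, the LCA of p=37, q=46 is the first node v on the
root-to-leaf path with p <= v <= q (go left if both < v, right if both > v).
Walk from root:
  at 37: 37 <= 37 <= 46, this is the LCA
LCA = 37


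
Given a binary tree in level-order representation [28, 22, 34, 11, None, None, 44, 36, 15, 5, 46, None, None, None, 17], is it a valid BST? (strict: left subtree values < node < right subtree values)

Level-order array: [28, 22, 34, 11, None, None, 44, 36, 15, 5, 46, None, None, None, 17]
Validate using subtree bounds (lo, hi): at each node, require lo < value < hi,
then recurse left with hi=value and right with lo=value.
Preorder trace (stopping at first violation):
  at node 28 with bounds (-inf, +inf): OK
  at node 22 with bounds (-inf, 28): OK
  at node 11 with bounds (-inf, 22): OK
  at node 36 with bounds (-inf, 11): VIOLATION
Node 36 violates its bound: not (-inf < 36 < 11).
Result: Not a valid BST


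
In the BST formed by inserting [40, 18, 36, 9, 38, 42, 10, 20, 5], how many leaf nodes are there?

Tree built from: [40, 18, 36, 9, 38, 42, 10, 20, 5]
Tree (level-order array): [40, 18, 42, 9, 36, None, None, 5, 10, 20, 38]
Rule: A leaf has 0 children.
Per-node child counts:
  node 40: 2 child(ren)
  node 18: 2 child(ren)
  node 9: 2 child(ren)
  node 5: 0 child(ren)
  node 10: 0 child(ren)
  node 36: 2 child(ren)
  node 20: 0 child(ren)
  node 38: 0 child(ren)
  node 42: 0 child(ren)
Matching nodes: [5, 10, 20, 38, 42]
Count of leaf nodes: 5


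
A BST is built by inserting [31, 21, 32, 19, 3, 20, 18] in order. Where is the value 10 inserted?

Starting tree (level order): [31, 21, 32, 19, None, None, None, 3, 20, None, 18]
Insertion path: 31 -> 21 -> 19 -> 3 -> 18
Result: insert 10 as left child of 18
Final tree (level order): [31, 21, 32, 19, None, None, None, 3, 20, None, 18, None, None, 10]


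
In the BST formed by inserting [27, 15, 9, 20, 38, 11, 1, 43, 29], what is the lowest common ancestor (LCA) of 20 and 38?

Tree insertion order: [27, 15, 9, 20, 38, 11, 1, 43, 29]
Tree (level-order array): [27, 15, 38, 9, 20, 29, 43, 1, 11]
In a BST, the LCA of p=20, q=38 is the first node v on the
root-to-leaf path with p <= v <= q (go left if both < v, right if both > v).
Walk from root:
  at 27: 20 <= 27 <= 38, this is the LCA
LCA = 27


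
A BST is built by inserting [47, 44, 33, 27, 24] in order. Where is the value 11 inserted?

Starting tree (level order): [47, 44, None, 33, None, 27, None, 24]
Insertion path: 47 -> 44 -> 33 -> 27 -> 24
Result: insert 11 as left child of 24
Final tree (level order): [47, 44, None, 33, None, 27, None, 24, None, 11]


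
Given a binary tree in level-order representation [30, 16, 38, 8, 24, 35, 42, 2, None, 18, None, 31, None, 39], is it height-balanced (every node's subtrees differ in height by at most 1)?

Tree (level-order array): [30, 16, 38, 8, 24, 35, 42, 2, None, 18, None, 31, None, 39]
Definition: a tree is height-balanced if, at every node, |h(left) - h(right)| <= 1 (empty subtree has height -1).
Bottom-up per-node check:
  node 2: h_left=-1, h_right=-1, diff=0 [OK], height=0
  node 8: h_left=0, h_right=-1, diff=1 [OK], height=1
  node 18: h_left=-1, h_right=-1, diff=0 [OK], height=0
  node 24: h_left=0, h_right=-1, diff=1 [OK], height=1
  node 16: h_left=1, h_right=1, diff=0 [OK], height=2
  node 31: h_left=-1, h_right=-1, diff=0 [OK], height=0
  node 35: h_left=0, h_right=-1, diff=1 [OK], height=1
  node 39: h_left=-1, h_right=-1, diff=0 [OK], height=0
  node 42: h_left=0, h_right=-1, diff=1 [OK], height=1
  node 38: h_left=1, h_right=1, diff=0 [OK], height=2
  node 30: h_left=2, h_right=2, diff=0 [OK], height=3
All nodes satisfy the balance condition.
Result: Balanced


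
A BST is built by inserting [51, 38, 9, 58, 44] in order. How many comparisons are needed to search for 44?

Search path for 44: 51 -> 38 -> 44
Found: True
Comparisons: 3


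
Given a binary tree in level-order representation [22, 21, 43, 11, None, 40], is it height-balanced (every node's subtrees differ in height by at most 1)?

Tree (level-order array): [22, 21, 43, 11, None, 40]
Definition: a tree is height-balanced if, at every node, |h(left) - h(right)| <= 1 (empty subtree has height -1).
Bottom-up per-node check:
  node 11: h_left=-1, h_right=-1, diff=0 [OK], height=0
  node 21: h_left=0, h_right=-1, diff=1 [OK], height=1
  node 40: h_left=-1, h_right=-1, diff=0 [OK], height=0
  node 43: h_left=0, h_right=-1, diff=1 [OK], height=1
  node 22: h_left=1, h_right=1, diff=0 [OK], height=2
All nodes satisfy the balance condition.
Result: Balanced


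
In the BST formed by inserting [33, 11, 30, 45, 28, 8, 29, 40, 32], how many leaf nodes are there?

Tree built from: [33, 11, 30, 45, 28, 8, 29, 40, 32]
Tree (level-order array): [33, 11, 45, 8, 30, 40, None, None, None, 28, 32, None, None, None, 29]
Rule: A leaf has 0 children.
Per-node child counts:
  node 33: 2 child(ren)
  node 11: 2 child(ren)
  node 8: 0 child(ren)
  node 30: 2 child(ren)
  node 28: 1 child(ren)
  node 29: 0 child(ren)
  node 32: 0 child(ren)
  node 45: 1 child(ren)
  node 40: 0 child(ren)
Matching nodes: [8, 29, 32, 40]
Count of leaf nodes: 4


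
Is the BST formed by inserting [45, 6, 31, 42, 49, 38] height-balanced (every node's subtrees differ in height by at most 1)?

Tree (level-order array): [45, 6, 49, None, 31, None, None, None, 42, 38]
Definition: a tree is height-balanced if, at every node, |h(left) - h(right)| <= 1 (empty subtree has height -1).
Bottom-up per-node check:
  node 38: h_left=-1, h_right=-1, diff=0 [OK], height=0
  node 42: h_left=0, h_right=-1, diff=1 [OK], height=1
  node 31: h_left=-1, h_right=1, diff=2 [FAIL (|-1-1|=2 > 1)], height=2
  node 6: h_left=-1, h_right=2, diff=3 [FAIL (|-1-2|=3 > 1)], height=3
  node 49: h_left=-1, h_right=-1, diff=0 [OK], height=0
  node 45: h_left=3, h_right=0, diff=3 [FAIL (|3-0|=3 > 1)], height=4
Node 31 violates the condition: |-1 - 1| = 2 > 1.
Result: Not balanced


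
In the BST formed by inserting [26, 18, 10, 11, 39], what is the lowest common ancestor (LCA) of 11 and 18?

Tree insertion order: [26, 18, 10, 11, 39]
Tree (level-order array): [26, 18, 39, 10, None, None, None, None, 11]
In a BST, the LCA of p=11, q=18 is the first node v on the
root-to-leaf path with p <= v <= q (go left if both < v, right if both > v).
Walk from root:
  at 26: both 11 and 18 < 26, go left
  at 18: 11 <= 18 <= 18, this is the LCA
LCA = 18


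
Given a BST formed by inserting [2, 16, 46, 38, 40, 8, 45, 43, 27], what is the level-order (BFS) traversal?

Tree insertion order: [2, 16, 46, 38, 40, 8, 45, 43, 27]
Tree (level-order array): [2, None, 16, 8, 46, None, None, 38, None, 27, 40, None, None, None, 45, 43]
BFS from the root, enqueuing left then right child of each popped node:
  queue [2] -> pop 2, enqueue [16], visited so far: [2]
  queue [16] -> pop 16, enqueue [8, 46], visited so far: [2, 16]
  queue [8, 46] -> pop 8, enqueue [none], visited so far: [2, 16, 8]
  queue [46] -> pop 46, enqueue [38], visited so far: [2, 16, 8, 46]
  queue [38] -> pop 38, enqueue [27, 40], visited so far: [2, 16, 8, 46, 38]
  queue [27, 40] -> pop 27, enqueue [none], visited so far: [2, 16, 8, 46, 38, 27]
  queue [40] -> pop 40, enqueue [45], visited so far: [2, 16, 8, 46, 38, 27, 40]
  queue [45] -> pop 45, enqueue [43], visited so far: [2, 16, 8, 46, 38, 27, 40, 45]
  queue [43] -> pop 43, enqueue [none], visited so far: [2, 16, 8, 46, 38, 27, 40, 45, 43]
Result: [2, 16, 8, 46, 38, 27, 40, 45, 43]


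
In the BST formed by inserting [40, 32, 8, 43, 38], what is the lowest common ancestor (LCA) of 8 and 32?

Tree insertion order: [40, 32, 8, 43, 38]
Tree (level-order array): [40, 32, 43, 8, 38]
In a BST, the LCA of p=8, q=32 is the first node v on the
root-to-leaf path with p <= v <= q (go left if both < v, right if both > v).
Walk from root:
  at 40: both 8 and 32 < 40, go left
  at 32: 8 <= 32 <= 32, this is the LCA
LCA = 32


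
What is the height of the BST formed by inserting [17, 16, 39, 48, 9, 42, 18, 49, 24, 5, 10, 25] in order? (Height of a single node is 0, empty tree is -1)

Insertion order: [17, 16, 39, 48, 9, 42, 18, 49, 24, 5, 10, 25]
Tree (level-order array): [17, 16, 39, 9, None, 18, 48, 5, 10, None, 24, 42, 49, None, None, None, None, None, 25]
Compute height bottom-up (empty subtree = -1):
  height(5) = 1 + max(-1, -1) = 0
  height(10) = 1 + max(-1, -1) = 0
  height(9) = 1 + max(0, 0) = 1
  height(16) = 1 + max(1, -1) = 2
  height(25) = 1 + max(-1, -1) = 0
  height(24) = 1 + max(-1, 0) = 1
  height(18) = 1 + max(-1, 1) = 2
  height(42) = 1 + max(-1, -1) = 0
  height(49) = 1 + max(-1, -1) = 0
  height(48) = 1 + max(0, 0) = 1
  height(39) = 1 + max(2, 1) = 3
  height(17) = 1 + max(2, 3) = 4
Height = 4


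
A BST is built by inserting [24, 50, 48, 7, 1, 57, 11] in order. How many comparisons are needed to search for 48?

Search path for 48: 24 -> 50 -> 48
Found: True
Comparisons: 3


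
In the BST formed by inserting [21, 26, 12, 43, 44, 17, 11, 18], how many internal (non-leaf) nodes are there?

Tree built from: [21, 26, 12, 43, 44, 17, 11, 18]
Tree (level-order array): [21, 12, 26, 11, 17, None, 43, None, None, None, 18, None, 44]
Rule: An internal node has at least one child.
Per-node child counts:
  node 21: 2 child(ren)
  node 12: 2 child(ren)
  node 11: 0 child(ren)
  node 17: 1 child(ren)
  node 18: 0 child(ren)
  node 26: 1 child(ren)
  node 43: 1 child(ren)
  node 44: 0 child(ren)
Matching nodes: [21, 12, 17, 26, 43]
Count of internal (non-leaf) nodes: 5


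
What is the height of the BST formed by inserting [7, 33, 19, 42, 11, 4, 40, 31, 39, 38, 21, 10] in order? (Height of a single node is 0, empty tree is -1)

Insertion order: [7, 33, 19, 42, 11, 4, 40, 31, 39, 38, 21, 10]
Tree (level-order array): [7, 4, 33, None, None, 19, 42, 11, 31, 40, None, 10, None, 21, None, 39, None, None, None, None, None, 38]
Compute height bottom-up (empty subtree = -1):
  height(4) = 1 + max(-1, -1) = 0
  height(10) = 1 + max(-1, -1) = 0
  height(11) = 1 + max(0, -1) = 1
  height(21) = 1 + max(-1, -1) = 0
  height(31) = 1 + max(0, -1) = 1
  height(19) = 1 + max(1, 1) = 2
  height(38) = 1 + max(-1, -1) = 0
  height(39) = 1 + max(0, -1) = 1
  height(40) = 1 + max(1, -1) = 2
  height(42) = 1 + max(2, -1) = 3
  height(33) = 1 + max(2, 3) = 4
  height(7) = 1 + max(0, 4) = 5
Height = 5


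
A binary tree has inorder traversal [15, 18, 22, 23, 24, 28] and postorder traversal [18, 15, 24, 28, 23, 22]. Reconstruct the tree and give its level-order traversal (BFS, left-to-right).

Inorder:   [15, 18, 22, 23, 24, 28]
Postorder: [18, 15, 24, 28, 23, 22]
Algorithm: postorder visits root last, so walk postorder right-to-left;
each value is the root of the current inorder slice — split it at that
value, recurse on the right subtree first, then the left.
Recursive splits:
  root=22; inorder splits into left=[15, 18], right=[23, 24, 28]
  root=23; inorder splits into left=[], right=[24, 28]
  root=28; inorder splits into left=[24], right=[]
  root=24; inorder splits into left=[], right=[]
  root=15; inorder splits into left=[], right=[18]
  root=18; inorder splits into left=[], right=[]
Reconstructed level-order: [22, 15, 23, 18, 28, 24]


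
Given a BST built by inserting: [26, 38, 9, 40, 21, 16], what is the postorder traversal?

Tree insertion order: [26, 38, 9, 40, 21, 16]
Tree (level-order array): [26, 9, 38, None, 21, None, 40, 16]
Postorder traversal: [16, 21, 9, 40, 38, 26]


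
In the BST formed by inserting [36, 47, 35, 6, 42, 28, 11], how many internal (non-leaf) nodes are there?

Tree built from: [36, 47, 35, 6, 42, 28, 11]
Tree (level-order array): [36, 35, 47, 6, None, 42, None, None, 28, None, None, 11]
Rule: An internal node has at least one child.
Per-node child counts:
  node 36: 2 child(ren)
  node 35: 1 child(ren)
  node 6: 1 child(ren)
  node 28: 1 child(ren)
  node 11: 0 child(ren)
  node 47: 1 child(ren)
  node 42: 0 child(ren)
Matching nodes: [36, 35, 6, 28, 47]
Count of internal (non-leaf) nodes: 5


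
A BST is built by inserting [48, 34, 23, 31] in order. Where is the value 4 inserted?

Starting tree (level order): [48, 34, None, 23, None, None, 31]
Insertion path: 48 -> 34 -> 23
Result: insert 4 as left child of 23
Final tree (level order): [48, 34, None, 23, None, 4, 31]


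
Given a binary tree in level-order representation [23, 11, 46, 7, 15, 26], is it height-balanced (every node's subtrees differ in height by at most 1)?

Tree (level-order array): [23, 11, 46, 7, 15, 26]
Definition: a tree is height-balanced if, at every node, |h(left) - h(right)| <= 1 (empty subtree has height -1).
Bottom-up per-node check:
  node 7: h_left=-1, h_right=-1, diff=0 [OK], height=0
  node 15: h_left=-1, h_right=-1, diff=0 [OK], height=0
  node 11: h_left=0, h_right=0, diff=0 [OK], height=1
  node 26: h_left=-1, h_right=-1, diff=0 [OK], height=0
  node 46: h_left=0, h_right=-1, diff=1 [OK], height=1
  node 23: h_left=1, h_right=1, diff=0 [OK], height=2
All nodes satisfy the balance condition.
Result: Balanced


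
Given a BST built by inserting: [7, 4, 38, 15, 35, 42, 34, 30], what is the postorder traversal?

Tree insertion order: [7, 4, 38, 15, 35, 42, 34, 30]
Tree (level-order array): [7, 4, 38, None, None, 15, 42, None, 35, None, None, 34, None, 30]
Postorder traversal: [4, 30, 34, 35, 15, 42, 38, 7]


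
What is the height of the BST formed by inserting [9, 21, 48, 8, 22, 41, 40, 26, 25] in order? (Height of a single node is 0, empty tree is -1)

Insertion order: [9, 21, 48, 8, 22, 41, 40, 26, 25]
Tree (level-order array): [9, 8, 21, None, None, None, 48, 22, None, None, 41, 40, None, 26, None, 25]
Compute height bottom-up (empty subtree = -1):
  height(8) = 1 + max(-1, -1) = 0
  height(25) = 1 + max(-1, -1) = 0
  height(26) = 1 + max(0, -1) = 1
  height(40) = 1 + max(1, -1) = 2
  height(41) = 1 + max(2, -1) = 3
  height(22) = 1 + max(-1, 3) = 4
  height(48) = 1 + max(4, -1) = 5
  height(21) = 1 + max(-1, 5) = 6
  height(9) = 1 + max(0, 6) = 7
Height = 7


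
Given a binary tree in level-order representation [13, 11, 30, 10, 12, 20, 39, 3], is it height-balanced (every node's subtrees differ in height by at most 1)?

Tree (level-order array): [13, 11, 30, 10, 12, 20, 39, 3]
Definition: a tree is height-balanced if, at every node, |h(left) - h(right)| <= 1 (empty subtree has height -1).
Bottom-up per-node check:
  node 3: h_left=-1, h_right=-1, diff=0 [OK], height=0
  node 10: h_left=0, h_right=-1, diff=1 [OK], height=1
  node 12: h_left=-1, h_right=-1, diff=0 [OK], height=0
  node 11: h_left=1, h_right=0, diff=1 [OK], height=2
  node 20: h_left=-1, h_right=-1, diff=0 [OK], height=0
  node 39: h_left=-1, h_right=-1, diff=0 [OK], height=0
  node 30: h_left=0, h_right=0, diff=0 [OK], height=1
  node 13: h_left=2, h_right=1, diff=1 [OK], height=3
All nodes satisfy the balance condition.
Result: Balanced


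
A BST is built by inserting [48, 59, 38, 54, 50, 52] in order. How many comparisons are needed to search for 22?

Search path for 22: 48 -> 38
Found: False
Comparisons: 2


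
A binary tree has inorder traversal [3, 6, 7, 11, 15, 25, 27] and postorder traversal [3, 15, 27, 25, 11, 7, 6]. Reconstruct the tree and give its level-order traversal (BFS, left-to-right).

Inorder:   [3, 6, 7, 11, 15, 25, 27]
Postorder: [3, 15, 27, 25, 11, 7, 6]
Algorithm: postorder visits root last, so walk postorder right-to-left;
each value is the root of the current inorder slice — split it at that
value, recurse on the right subtree first, then the left.
Recursive splits:
  root=6; inorder splits into left=[3], right=[7, 11, 15, 25, 27]
  root=7; inorder splits into left=[], right=[11, 15, 25, 27]
  root=11; inorder splits into left=[], right=[15, 25, 27]
  root=25; inorder splits into left=[15], right=[27]
  root=27; inorder splits into left=[], right=[]
  root=15; inorder splits into left=[], right=[]
  root=3; inorder splits into left=[], right=[]
Reconstructed level-order: [6, 3, 7, 11, 25, 15, 27]


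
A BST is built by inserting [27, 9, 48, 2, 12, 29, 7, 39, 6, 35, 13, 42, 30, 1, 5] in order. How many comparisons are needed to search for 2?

Search path for 2: 27 -> 9 -> 2
Found: True
Comparisons: 3


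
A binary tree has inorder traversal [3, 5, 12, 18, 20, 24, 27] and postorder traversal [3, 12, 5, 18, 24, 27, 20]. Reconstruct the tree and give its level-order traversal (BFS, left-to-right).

Inorder:   [3, 5, 12, 18, 20, 24, 27]
Postorder: [3, 12, 5, 18, 24, 27, 20]
Algorithm: postorder visits root last, so walk postorder right-to-left;
each value is the root of the current inorder slice — split it at that
value, recurse on the right subtree first, then the left.
Recursive splits:
  root=20; inorder splits into left=[3, 5, 12, 18], right=[24, 27]
  root=27; inorder splits into left=[24], right=[]
  root=24; inorder splits into left=[], right=[]
  root=18; inorder splits into left=[3, 5, 12], right=[]
  root=5; inorder splits into left=[3], right=[12]
  root=12; inorder splits into left=[], right=[]
  root=3; inorder splits into left=[], right=[]
Reconstructed level-order: [20, 18, 27, 5, 24, 3, 12]


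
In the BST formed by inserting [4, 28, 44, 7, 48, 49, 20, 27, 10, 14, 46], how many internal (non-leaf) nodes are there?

Tree built from: [4, 28, 44, 7, 48, 49, 20, 27, 10, 14, 46]
Tree (level-order array): [4, None, 28, 7, 44, None, 20, None, 48, 10, 27, 46, 49, None, 14]
Rule: An internal node has at least one child.
Per-node child counts:
  node 4: 1 child(ren)
  node 28: 2 child(ren)
  node 7: 1 child(ren)
  node 20: 2 child(ren)
  node 10: 1 child(ren)
  node 14: 0 child(ren)
  node 27: 0 child(ren)
  node 44: 1 child(ren)
  node 48: 2 child(ren)
  node 46: 0 child(ren)
  node 49: 0 child(ren)
Matching nodes: [4, 28, 7, 20, 10, 44, 48]
Count of internal (non-leaf) nodes: 7


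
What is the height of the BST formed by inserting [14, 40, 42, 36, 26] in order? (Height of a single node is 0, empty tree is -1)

Insertion order: [14, 40, 42, 36, 26]
Tree (level-order array): [14, None, 40, 36, 42, 26]
Compute height bottom-up (empty subtree = -1):
  height(26) = 1 + max(-1, -1) = 0
  height(36) = 1 + max(0, -1) = 1
  height(42) = 1 + max(-1, -1) = 0
  height(40) = 1 + max(1, 0) = 2
  height(14) = 1 + max(-1, 2) = 3
Height = 3


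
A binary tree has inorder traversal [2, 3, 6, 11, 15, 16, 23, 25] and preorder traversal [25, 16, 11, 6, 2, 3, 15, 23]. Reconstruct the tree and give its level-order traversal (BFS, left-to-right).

Inorder:  [2, 3, 6, 11, 15, 16, 23, 25]
Preorder: [25, 16, 11, 6, 2, 3, 15, 23]
Algorithm: preorder visits root first, so consume preorder in order;
for each root, split the current inorder slice at that value into
left-subtree inorder and right-subtree inorder, then recurse.
Recursive splits:
  root=25; inorder splits into left=[2, 3, 6, 11, 15, 16, 23], right=[]
  root=16; inorder splits into left=[2, 3, 6, 11, 15], right=[23]
  root=11; inorder splits into left=[2, 3, 6], right=[15]
  root=6; inorder splits into left=[2, 3], right=[]
  root=2; inorder splits into left=[], right=[3]
  root=3; inorder splits into left=[], right=[]
  root=15; inorder splits into left=[], right=[]
  root=23; inorder splits into left=[], right=[]
Reconstructed level-order: [25, 16, 11, 23, 6, 15, 2, 3]


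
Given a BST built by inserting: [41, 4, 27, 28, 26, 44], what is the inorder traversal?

Tree insertion order: [41, 4, 27, 28, 26, 44]
Tree (level-order array): [41, 4, 44, None, 27, None, None, 26, 28]
Inorder traversal: [4, 26, 27, 28, 41, 44]


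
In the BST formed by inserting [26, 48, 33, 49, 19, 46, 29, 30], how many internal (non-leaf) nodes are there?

Tree built from: [26, 48, 33, 49, 19, 46, 29, 30]
Tree (level-order array): [26, 19, 48, None, None, 33, 49, 29, 46, None, None, None, 30]
Rule: An internal node has at least one child.
Per-node child counts:
  node 26: 2 child(ren)
  node 19: 0 child(ren)
  node 48: 2 child(ren)
  node 33: 2 child(ren)
  node 29: 1 child(ren)
  node 30: 0 child(ren)
  node 46: 0 child(ren)
  node 49: 0 child(ren)
Matching nodes: [26, 48, 33, 29]
Count of internal (non-leaf) nodes: 4


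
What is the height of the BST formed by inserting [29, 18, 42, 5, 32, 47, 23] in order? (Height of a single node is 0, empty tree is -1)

Insertion order: [29, 18, 42, 5, 32, 47, 23]
Tree (level-order array): [29, 18, 42, 5, 23, 32, 47]
Compute height bottom-up (empty subtree = -1):
  height(5) = 1 + max(-1, -1) = 0
  height(23) = 1 + max(-1, -1) = 0
  height(18) = 1 + max(0, 0) = 1
  height(32) = 1 + max(-1, -1) = 0
  height(47) = 1 + max(-1, -1) = 0
  height(42) = 1 + max(0, 0) = 1
  height(29) = 1 + max(1, 1) = 2
Height = 2


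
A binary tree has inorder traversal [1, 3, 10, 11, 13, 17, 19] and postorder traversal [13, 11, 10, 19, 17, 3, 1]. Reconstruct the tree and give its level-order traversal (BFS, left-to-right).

Inorder:   [1, 3, 10, 11, 13, 17, 19]
Postorder: [13, 11, 10, 19, 17, 3, 1]
Algorithm: postorder visits root last, so walk postorder right-to-left;
each value is the root of the current inorder slice — split it at that
value, recurse on the right subtree first, then the left.
Recursive splits:
  root=1; inorder splits into left=[], right=[3, 10, 11, 13, 17, 19]
  root=3; inorder splits into left=[], right=[10, 11, 13, 17, 19]
  root=17; inorder splits into left=[10, 11, 13], right=[19]
  root=19; inorder splits into left=[], right=[]
  root=10; inorder splits into left=[], right=[11, 13]
  root=11; inorder splits into left=[], right=[13]
  root=13; inorder splits into left=[], right=[]
Reconstructed level-order: [1, 3, 17, 10, 19, 11, 13]


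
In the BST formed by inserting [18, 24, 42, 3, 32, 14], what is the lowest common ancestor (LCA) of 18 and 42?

Tree insertion order: [18, 24, 42, 3, 32, 14]
Tree (level-order array): [18, 3, 24, None, 14, None, 42, None, None, 32]
In a BST, the LCA of p=18, q=42 is the first node v on the
root-to-leaf path with p <= v <= q (go left if both < v, right if both > v).
Walk from root:
  at 18: 18 <= 18 <= 42, this is the LCA
LCA = 18


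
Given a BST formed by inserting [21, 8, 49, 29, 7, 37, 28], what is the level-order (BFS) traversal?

Tree insertion order: [21, 8, 49, 29, 7, 37, 28]
Tree (level-order array): [21, 8, 49, 7, None, 29, None, None, None, 28, 37]
BFS from the root, enqueuing left then right child of each popped node:
  queue [21] -> pop 21, enqueue [8, 49], visited so far: [21]
  queue [8, 49] -> pop 8, enqueue [7], visited so far: [21, 8]
  queue [49, 7] -> pop 49, enqueue [29], visited so far: [21, 8, 49]
  queue [7, 29] -> pop 7, enqueue [none], visited so far: [21, 8, 49, 7]
  queue [29] -> pop 29, enqueue [28, 37], visited so far: [21, 8, 49, 7, 29]
  queue [28, 37] -> pop 28, enqueue [none], visited so far: [21, 8, 49, 7, 29, 28]
  queue [37] -> pop 37, enqueue [none], visited so far: [21, 8, 49, 7, 29, 28, 37]
Result: [21, 8, 49, 7, 29, 28, 37]


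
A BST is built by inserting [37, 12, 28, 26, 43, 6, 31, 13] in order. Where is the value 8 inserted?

Starting tree (level order): [37, 12, 43, 6, 28, None, None, None, None, 26, 31, 13]
Insertion path: 37 -> 12 -> 6
Result: insert 8 as right child of 6
Final tree (level order): [37, 12, 43, 6, 28, None, None, None, 8, 26, 31, None, None, 13]


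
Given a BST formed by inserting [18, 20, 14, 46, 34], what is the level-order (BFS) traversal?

Tree insertion order: [18, 20, 14, 46, 34]
Tree (level-order array): [18, 14, 20, None, None, None, 46, 34]
BFS from the root, enqueuing left then right child of each popped node:
  queue [18] -> pop 18, enqueue [14, 20], visited so far: [18]
  queue [14, 20] -> pop 14, enqueue [none], visited so far: [18, 14]
  queue [20] -> pop 20, enqueue [46], visited so far: [18, 14, 20]
  queue [46] -> pop 46, enqueue [34], visited so far: [18, 14, 20, 46]
  queue [34] -> pop 34, enqueue [none], visited so far: [18, 14, 20, 46, 34]
Result: [18, 14, 20, 46, 34]


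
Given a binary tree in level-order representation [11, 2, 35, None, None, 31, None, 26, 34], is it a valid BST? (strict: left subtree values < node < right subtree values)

Level-order array: [11, 2, 35, None, None, 31, None, 26, 34]
Validate using subtree bounds (lo, hi): at each node, require lo < value < hi,
then recurse left with hi=value and right with lo=value.
Preorder trace (stopping at first violation):
  at node 11 with bounds (-inf, +inf): OK
  at node 2 with bounds (-inf, 11): OK
  at node 35 with bounds (11, +inf): OK
  at node 31 with bounds (11, 35): OK
  at node 26 with bounds (11, 31): OK
  at node 34 with bounds (31, 35): OK
No violation found at any node.
Result: Valid BST


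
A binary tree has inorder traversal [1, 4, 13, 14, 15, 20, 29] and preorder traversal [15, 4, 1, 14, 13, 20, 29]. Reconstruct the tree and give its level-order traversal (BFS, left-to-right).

Inorder:  [1, 4, 13, 14, 15, 20, 29]
Preorder: [15, 4, 1, 14, 13, 20, 29]
Algorithm: preorder visits root first, so consume preorder in order;
for each root, split the current inorder slice at that value into
left-subtree inorder and right-subtree inorder, then recurse.
Recursive splits:
  root=15; inorder splits into left=[1, 4, 13, 14], right=[20, 29]
  root=4; inorder splits into left=[1], right=[13, 14]
  root=1; inorder splits into left=[], right=[]
  root=14; inorder splits into left=[13], right=[]
  root=13; inorder splits into left=[], right=[]
  root=20; inorder splits into left=[], right=[29]
  root=29; inorder splits into left=[], right=[]
Reconstructed level-order: [15, 4, 20, 1, 14, 29, 13]


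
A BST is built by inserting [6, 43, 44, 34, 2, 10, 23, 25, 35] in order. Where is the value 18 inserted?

Starting tree (level order): [6, 2, 43, None, None, 34, 44, 10, 35, None, None, None, 23, None, None, None, 25]
Insertion path: 6 -> 43 -> 34 -> 10 -> 23
Result: insert 18 as left child of 23
Final tree (level order): [6, 2, 43, None, None, 34, 44, 10, 35, None, None, None, 23, None, None, 18, 25]


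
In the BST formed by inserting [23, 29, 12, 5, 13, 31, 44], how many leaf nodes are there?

Tree built from: [23, 29, 12, 5, 13, 31, 44]
Tree (level-order array): [23, 12, 29, 5, 13, None, 31, None, None, None, None, None, 44]
Rule: A leaf has 0 children.
Per-node child counts:
  node 23: 2 child(ren)
  node 12: 2 child(ren)
  node 5: 0 child(ren)
  node 13: 0 child(ren)
  node 29: 1 child(ren)
  node 31: 1 child(ren)
  node 44: 0 child(ren)
Matching nodes: [5, 13, 44]
Count of leaf nodes: 3


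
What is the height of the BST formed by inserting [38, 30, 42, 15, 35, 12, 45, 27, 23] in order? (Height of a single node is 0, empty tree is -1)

Insertion order: [38, 30, 42, 15, 35, 12, 45, 27, 23]
Tree (level-order array): [38, 30, 42, 15, 35, None, 45, 12, 27, None, None, None, None, None, None, 23]
Compute height bottom-up (empty subtree = -1):
  height(12) = 1 + max(-1, -1) = 0
  height(23) = 1 + max(-1, -1) = 0
  height(27) = 1 + max(0, -1) = 1
  height(15) = 1 + max(0, 1) = 2
  height(35) = 1 + max(-1, -1) = 0
  height(30) = 1 + max(2, 0) = 3
  height(45) = 1 + max(-1, -1) = 0
  height(42) = 1 + max(-1, 0) = 1
  height(38) = 1 + max(3, 1) = 4
Height = 4


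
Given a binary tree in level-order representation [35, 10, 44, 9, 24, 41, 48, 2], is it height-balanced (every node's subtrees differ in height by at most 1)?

Tree (level-order array): [35, 10, 44, 9, 24, 41, 48, 2]
Definition: a tree is height-balanced if, at every node, |h(left) - h(right)| <= 1 (empty subtree has height -1).
Bottom-up per-node check:
  node 2: h_left=-1, h_right=-1, diff=0 [OK], height=0
  node 9: h_left=0, h_right=-1, diff=1 [OK], height=1
  node 24: h_left=-1, h_right=-1, diff=0 [OK], height=0
  node 10: h_left=1, h_right=0, diff=1 [OK], height=2
  node 41: h_left=-1, h_right=-1, diff=0 [OK], height=0
  node 48: h_left=-1, h_right=-1, diff=0 [OK], height=0
  node 44: h_left=0, h_right=0, diff=0 [OK], height=1
  node 35: h_left=2, h_right=1, diff=1 [OK], height=3
All nodes satisfy the balance condition.
Result: Balanced


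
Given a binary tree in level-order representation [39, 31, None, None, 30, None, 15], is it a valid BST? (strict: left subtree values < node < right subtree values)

Level-order array: [39, 31, None, None, 30, None, 15]
Validate using subtree bounds (lo, hi): at each node, require lo < value < hi,
then recurse left with hi=value and right with lo=value.
Preorder trace (stopping at first violation):
  at node 39 with bounds (-inf, +inf): OK
  at node 31 with bounds (-inf, 39): OK
  at node 30 with bounds (31, 39): VIOLATION
Node 30 violates its bound: not (31 < 30 < 39).
Result: Not a valid BST


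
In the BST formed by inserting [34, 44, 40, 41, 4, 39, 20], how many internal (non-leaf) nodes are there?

Tree built from: [34, 44, 40, 41, 4, 39, 20]
Tree (level-order array): [34, 4, 44, None, 20, 40, None, None, None, 39, 41]
Rule: An internal node has at least one child.
Per-node child counts:
  node 34: 2 child(ren)
  node 4: 1 child(ren)
  node 20: 0 child(ren)
  node 44: 1 child(ren)
  node 40: 2 child(ren)
  node 39: 0 child(ren)
  node 41: 0 child(ren)
Matching nodes: [34, 4, 44, 40]
Count of internal (non-leaf) nodes: 4


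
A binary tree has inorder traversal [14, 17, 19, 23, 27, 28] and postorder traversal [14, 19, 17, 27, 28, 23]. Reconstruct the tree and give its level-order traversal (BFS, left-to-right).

Inorder:   [14, 17, 19, 23, 27, 28]
Postorder: [14, 19, 17, 27, 28, 23]
Algorithm: postorder visits root last, so walk postorder right-to-left;
each value is the root of the current inorder slice — split it at that
value, recurse on the right subtree first, then the left.
Recursive splits:
  root=23; inorder splits into left=[14, 17, 19], right=[27, 28]
  root=28; inorder splits into left=[27], right=[]
  root=27; inorder splits into left=[], right=[]
  root=17; inorder splits into left=[14], right=[19]
  root=19; inorder splits into left=[], right=[]
  root=14; inorder splits into left=[], right=[]
Reconstructed level-order: [23, 17, 28, 14, 19, 27]


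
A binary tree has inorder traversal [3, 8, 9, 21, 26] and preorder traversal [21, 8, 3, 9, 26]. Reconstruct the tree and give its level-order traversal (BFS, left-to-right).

Inorder:  [3, 8, 9, 21, 26]
Preorder: [21, 8, 3, 9, 26]
Algorithm: preorder visits root first, so consume preorder in order;
for each root, split the current inorder slice at that value into
left-subtree inorder and right-subtree inorder, then recurse.
Recursive splits:
  root=21; inorder splits into left=[3, 8, 9], right=[26]
  root=8; inorder splits into left=[3], right=[9]
  root=3; inorder splits into left=[], right=[]
  root=9; inorder splits into left=[], right=[]
  root=26; inorder splits into left=[], right=[]
Reconstructed level-order: [21, 8, 26, 3, 9]


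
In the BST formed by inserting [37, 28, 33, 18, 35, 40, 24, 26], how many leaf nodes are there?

Tree built from: [37, 28, 33, 18, 35, 40, 24, 26]
Tree (level-order array): [37, 28, 40, 18, 33, None, None, None, 24, None, 35, None, 26]
Rule: A leaf has 0 children.
Per-node child counts:
  node 37: 2 child(ren)
  node 28: 2 child(ren)
  node 18: 1 child(ren)
  node 24: 1 child(ren)
  node 26: 0 child(ren)
  node 33: 1 child(ren)
  node 35: 0 child(ren)
  node 40: 0 child(ren)
Matching nodes: [26, 35, 40]
Count of leaf nodes: 3


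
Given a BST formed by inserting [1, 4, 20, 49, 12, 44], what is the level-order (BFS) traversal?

Tree insertion order: [1, 4, 20, 49, 12, 44]
Tree (level-order array): [1, None, 4, None, 20, 12, 49, None, None, 44]
BFS from the root, enqueuing left then right child of each popped node:
  queue [1] -> pop 1, enqueue [4], visited so far: [1]
  queue [4] -> pop 4, enqueue [20], visited so far: [1, 4]
  queue [20] -> pop 20, enqueue [12, 49], visited so far: [1, 4, 20]
  queue [12, 49] -> pop 12, enqueue [none], visited so far: [1, 4, 20, 12]
  queue [49] -> pop 49, enqueue [44], visited so far: [1, 4, 20, 12, 49]
  queue [44] -> pop 44, enqueue [none], visited so far: [1, 4, 20, 12, 49, 44]
Result: [1, 4, 20, 12, 49, 44]


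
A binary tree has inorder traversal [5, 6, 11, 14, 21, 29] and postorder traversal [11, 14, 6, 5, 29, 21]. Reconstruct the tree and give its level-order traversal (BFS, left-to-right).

Inorder:   [5, 6, 11, 14, 21, 29]
Postorder: [11, 14, 6, 5, 29, 21]
Algorithm: postorder visits root last, so walk postorder right-to-left;
each value is the root of the current inorder slice — split it at that
value, recurse on the right subtree first, then the left.
Recursive splits:
  root=21; inorder splits into left=[5, 6, 11, 14], right=[29]
  root=29; inorder splits into left=[], right=[]
  root=5; inorder splits into left=[], right=[6, 11, 14]
  root=6; inorder splits into left=[], right=[11, 14]
  root=14; inorder splits into left=[11], right=[]
  root=11; inorder splits into left=[], right=[]
Reconstructed level-order: [21, 5, 29, 6, 14, 11]


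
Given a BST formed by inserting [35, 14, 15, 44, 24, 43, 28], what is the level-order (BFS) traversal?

Tree insertion order: [35, 14, 15, 44, 24, 43, 28]
Tree (level-order array): [35, 14, 44, None, 15, 43, None, None, 24, None, None, None, 28]
BFS from the root, enqueuing left then right child of each popped node:
  queue [35] -> pop 35, enqueue [14, 44], visited so far: [35]
  queue [14, 44] -> pop 14, enqueue [15], visited so far: [35, 14]
  queue [44, 15] -> pop 44, enqueue [43], visited so far: [35, 14, 44]
  queue [15, 43] -> pop 15, enqueue [24], visited so far: [35, 14, 44, 15]
  queue [43, 24] -> pop 43, enqueue [none], visited so far: [35, 14, 44, 15, 43]
  queue [24] -> pop 24, enqueue [28], visited so far: [35, 14, 44, 15, 43, 24]
  queue [28] -> pop 28, enqueue [none], visited so far: [35, 14, 44, 15, 43, 24, 28]
Result: [35, 14, 44, 15, 43, 24, 28]


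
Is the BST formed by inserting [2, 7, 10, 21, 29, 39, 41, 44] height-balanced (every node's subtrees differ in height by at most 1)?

Tree (level-order array): [2, None, 7, None, 10, None, 21, None, 29, None, 39, None, 41, None, 44]
Definition: a tree is height-balanced if, at every node, |h(left) - h(right)| <= 1 (empty subtree has height -1).
Bottom-up per-node check:
  node 44: h_left=-1, h_right=-1, diff=0 [OK], height=0
  node 41: h_left=-1, h_right=0, diff=1 [OK], height=1
  node 39: h_left=-1, h_right=1, diff=2 [FAIL (|-1-1|=2 > 1)], height=2
  node 29: h_left=-1, h_right=2, diff=3 [FAIL (|-1-2|=3 > 1)], height=3
  node 21: h_left=-1, h_right=3, diff=4 [FAIL (|-1-3|=4 > 1)], height=4
  node 10: h_left=-1, h_right=4, diff=5 [FAIL (|-1-4|=5 > 1)], height=5
  node 7: h_left=-1, h_right=5, diff=6 [FAIL (|-1-5|=6 > 1)], height=6
  node 2: h_left=-1, h_right=6, diff=7 [FAIL (|-1-6|=7 > 1)], height=7
Node 39 violates the condition: |-1 - 1| = 2 > 1.
Result: Not balanced
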